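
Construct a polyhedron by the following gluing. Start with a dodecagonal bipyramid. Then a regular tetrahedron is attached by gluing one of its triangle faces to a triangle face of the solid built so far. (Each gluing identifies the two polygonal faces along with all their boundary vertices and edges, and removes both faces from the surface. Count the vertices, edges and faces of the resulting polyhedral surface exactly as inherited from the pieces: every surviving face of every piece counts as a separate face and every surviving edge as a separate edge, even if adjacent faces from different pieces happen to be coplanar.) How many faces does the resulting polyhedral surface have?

A dodecagonal bipyramid: V=14, E=36, F=24.
Attach a regular tetrahedron (V=4, E=6, F=4) along a 3-gon: merge 3 vertices and 3 edges, delete both glued faces → V=15, E=39, F=26.
Check: V − E + F = 15 − 39 + 26 = 2.

26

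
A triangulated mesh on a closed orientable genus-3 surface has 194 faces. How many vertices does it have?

93

χ = 2 − 2·3 = -4, and every face is a triangle so 3F = 2E.
E = 3·194/2 = 291. Then V = -4 + E − F = -4 + 291 − 194 = 93.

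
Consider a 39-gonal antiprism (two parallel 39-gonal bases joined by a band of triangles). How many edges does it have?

156

An antiprism on an n-gon has two n-gon caps and 2n triangles: V = 2·39 = 78, E = 4·39 = 156, F = 2·39 + 2 = 80.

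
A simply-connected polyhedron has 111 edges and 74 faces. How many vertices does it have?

39

Here V − E + F = 2.
V = 2 + E − F = 2 + 111 − 74 = 39.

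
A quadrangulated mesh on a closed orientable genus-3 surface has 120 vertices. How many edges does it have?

248

χ = 2 − 2·3 = -4, and every face is a square so 4F = 2E.
V − E + F = -4 with E = 4F/2 gives 120 − (4/2 − 1)·F = -4, so F = 124 and E = 248.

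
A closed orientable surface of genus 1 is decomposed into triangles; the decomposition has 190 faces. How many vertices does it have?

χ = 2 − 2·1 = 0, and every face is a triangle so 3F = 2E.
E = 3·190/2 = 285. Then V = 0 + E − F = 0 + 285 − 190 = 95.

95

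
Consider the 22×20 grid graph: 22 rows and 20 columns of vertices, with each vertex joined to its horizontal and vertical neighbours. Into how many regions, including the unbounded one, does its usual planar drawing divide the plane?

The grid has V = 22·20 = 440 vertices and E = 22·19 + 20·21 = 838 edges.
F = 2 − V + E = 2 − 440 + 838 = 400.

400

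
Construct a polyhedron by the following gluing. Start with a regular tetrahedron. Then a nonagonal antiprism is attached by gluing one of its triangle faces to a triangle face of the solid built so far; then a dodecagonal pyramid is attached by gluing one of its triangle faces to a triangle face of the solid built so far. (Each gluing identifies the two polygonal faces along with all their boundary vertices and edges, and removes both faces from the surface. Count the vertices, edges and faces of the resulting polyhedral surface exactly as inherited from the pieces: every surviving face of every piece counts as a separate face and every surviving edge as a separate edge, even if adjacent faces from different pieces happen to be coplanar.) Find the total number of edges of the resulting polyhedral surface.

60

A regular tetrahedron: V=4, E=6, F=4.
Attach a nonagonal antiprism (V=18, E=36, F=20) along a 3-gon: merge 3 vertices and 3 edges, delete both glued faces → V=19, E=39, F=22.
Attach a dodecagonal pyramid (V=13, E=24, F=13) along a 3-gon: merge 3 vertices and 3 edges, delete both glued faces → V=29, E=60, F=33.
Check: V − E + F = 29 − 60 + 33 = 2.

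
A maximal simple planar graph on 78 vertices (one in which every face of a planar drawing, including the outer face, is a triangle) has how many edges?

228

In a plane triangulation 3F = 2E and V − E + F = 2, so E = 3V − 6 = 3·78 − 6 = 228.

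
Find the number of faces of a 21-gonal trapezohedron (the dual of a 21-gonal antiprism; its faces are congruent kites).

The n-trapezohedron (dual of the n-antiprism) has V = 2·21 + 2 = 44, E = 4·21 = 84, F = 2·21 = 42.

42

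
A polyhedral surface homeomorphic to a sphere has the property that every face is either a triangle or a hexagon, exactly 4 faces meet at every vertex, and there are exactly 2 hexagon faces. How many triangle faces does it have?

12

Let x be the number of triangles; then F = 2 + x.
Edge–face incidences: 2E = 6·2 + 3·x = 12 + 3x.
Every vertex has degree 4, so 4V = 2E.
Euler: V − E + F = 2 ⇒ (2E)/4 − E + (2 + x) = 2.
Multiply by 8: 2·(2E) − 4·(2E) + 8·(2 + x) = 16, i.e. 16 + 8x − 2·(12 + 3x) = 16.
Collecting terms: 2x − 8 = 16, so 2x = 24, so x = 12.
Then 2E = 12 + 3·12 = 48, so E = 24, V = 2E/4 = 12, F = 2 + 12 = 14.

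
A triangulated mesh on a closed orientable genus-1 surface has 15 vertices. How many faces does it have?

χ = 2 − 2·1 = 0, and every face is a triangle so 3F = 2E.
V − E + F = 0 with E = 3F/2 gives 15 − (3/2 − 1)·F = 0, so F = 30 and E = 45.

30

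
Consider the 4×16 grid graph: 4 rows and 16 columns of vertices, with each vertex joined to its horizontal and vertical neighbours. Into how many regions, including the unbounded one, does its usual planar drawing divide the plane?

The grid has V = 4·16 = 64 vertices and E = 4·15 + 16·3 = 108 edges.
F = 2 − V + E = 2 − 64 + 108 = 46.

46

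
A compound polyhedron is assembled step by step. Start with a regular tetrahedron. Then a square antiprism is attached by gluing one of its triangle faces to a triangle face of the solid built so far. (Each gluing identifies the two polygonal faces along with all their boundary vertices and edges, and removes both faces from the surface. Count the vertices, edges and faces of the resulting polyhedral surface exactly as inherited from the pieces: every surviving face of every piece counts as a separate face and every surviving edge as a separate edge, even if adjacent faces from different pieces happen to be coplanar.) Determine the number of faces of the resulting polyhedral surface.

12

A regular tetrahedron: V=4, E=6, F=4.
Attach a square antiprism (V=8, E=16, F=10) along a 3-gon: merge 3 vertices and 3 edges, delete both glued faces → V=9, E=19, F=12.
Check: V − E + F = 9 − 19 + 12 = 2.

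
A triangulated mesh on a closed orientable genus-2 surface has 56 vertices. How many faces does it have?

116

χ = 2 − 2·2 = -2, and every face is a triangle so 3F = 2E.
V − E + F = -2 with E = 3F/2 gives 56 − (3/2 − 1)·F = -2, so F = 116 and E = 174.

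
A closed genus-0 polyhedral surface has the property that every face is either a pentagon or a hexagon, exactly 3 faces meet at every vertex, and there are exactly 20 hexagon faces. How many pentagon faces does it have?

12

Let x be the number of pentagons; then F = 20 + x.
Edge–face incidences: 2E = 6·20 + 5·x = 120 + 5x.
Every vertex has degree 3, so 3V = 2E.
Euler: V − E + F = 2 ⇒ (2E)/3 − E + (20 + x) = 2.
Multiply by 6: 2·(2E) − 3·(2E) + 6·(20 + x) = 12, i.e. 120 + 6x − (120 + 5x) = 12.
Collecting terms: x = 12.
Then 2E = 120 + 5·12 = 180, so E = 90, V = 2E/3 = 60, F = 20 + 12 = 32.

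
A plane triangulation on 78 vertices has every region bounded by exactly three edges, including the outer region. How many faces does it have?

152

In a plane triangulation 3F = 2E and V − E + F = 2, so F = 2V − 4 = 2·78 − 4 = 152.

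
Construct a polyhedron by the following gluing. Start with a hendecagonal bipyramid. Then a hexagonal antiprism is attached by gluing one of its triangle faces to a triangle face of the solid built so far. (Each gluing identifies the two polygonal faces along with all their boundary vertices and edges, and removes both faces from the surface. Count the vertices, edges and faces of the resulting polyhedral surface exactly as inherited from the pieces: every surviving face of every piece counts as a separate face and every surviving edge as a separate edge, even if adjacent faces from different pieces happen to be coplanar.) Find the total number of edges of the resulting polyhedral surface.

A hendecagonal bipyramid: V=13, E=33, F=22.
Attach a hexagonal antiprism (V=12, E=24, F=14) along a 3-gon: merge 3 vertices and 3 edges, delete both glued faces → V=22, E=54, F=34.
Check: V − E + F = 22 − 54 + 34 = 2.

54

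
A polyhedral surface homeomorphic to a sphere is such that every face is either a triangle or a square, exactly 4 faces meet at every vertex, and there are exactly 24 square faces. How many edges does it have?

60

Let x be the number of triangles; then F = 24 + x.
Edge–face incidences: 2E = 4·24 + 3·x = 96 + 3x.
Every vertex has degree 4, so 4V = 2E.
Euler: V − E + F = 2 ⇒ (2E)/4 − E + (24 + x) = 2.
Multiply by 8: 2·(2E) − 4·(2E) + 8·(24 + x) = 16, i.e. 192 + 8x − 2·(96 + 3x) = 16.
Collecting terms: 2x = 16, so x = 8.
Then 2E = 96 + 3·8 = 120, so E = 60, V = 2E/4 = 30, F = 24 + 8 = 32.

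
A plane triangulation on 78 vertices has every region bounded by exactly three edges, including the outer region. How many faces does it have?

152

In a plane triangulation 3F = 2E and V − E + F = 2, so F = 2V − 4 = 2·78 − 4 = 152.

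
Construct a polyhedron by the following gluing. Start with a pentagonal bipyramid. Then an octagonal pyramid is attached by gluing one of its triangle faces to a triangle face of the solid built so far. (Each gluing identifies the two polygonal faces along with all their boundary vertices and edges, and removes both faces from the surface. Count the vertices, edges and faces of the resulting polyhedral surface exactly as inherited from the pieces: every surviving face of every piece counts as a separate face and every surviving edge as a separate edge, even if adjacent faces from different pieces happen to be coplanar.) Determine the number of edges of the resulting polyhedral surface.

A pentagonal bipyramid: V=7, E=15, F=10.
Attach an octagonal pyramid (V=9, E=16, F=9) along a 3-gon: merge 3 vertices and 3 edges, delete both glued faces → V=13, E=28, F=17.
Check: V − E + F = 13 − 28 + 17 = 2.

28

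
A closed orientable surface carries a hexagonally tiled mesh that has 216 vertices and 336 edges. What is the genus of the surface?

5

Every face is a hexagon and each edge borders two faces, so 6F = 2·336, giving F = 112.
χ = V − E + F = 216 − 336 + 112 = -8.
For a closed orientable surface χ = 2 − 2g, so g = (2 − (-8))/2 = 5.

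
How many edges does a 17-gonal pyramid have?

A pyramid on an n-gon base has one n-gon and n triangles: V = 17 + 1 = 18, E = 2·17 = 34, F = 17 + 1 = 18.

34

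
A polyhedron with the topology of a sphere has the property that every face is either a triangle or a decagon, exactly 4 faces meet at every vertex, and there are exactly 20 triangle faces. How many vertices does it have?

20

Let x be the number of decagons; then F = 20 + x.
Edge–face incidences: 2E = 3·20 + 10·x = 60 + 10x.
Every vertex has degree 4, so 4V = 2E.
Euler: V − E + F = 2 ⇒ (2E)/4 − E + (20 + x) = 2.
Multiply by 8: 2·(2E) − 4·(2E) + 8·(20 + x) = 16, i.e. 160 + 8x − 2·(60 + 10x) = 16.
Collecting terms: −12x + 40 = 16, so −12x = −24, so x = 2.
Then 2E = 60 + 10·2 = 80, so E = 40, V = 2E/4 = 20, F = 20 + 2 = 22.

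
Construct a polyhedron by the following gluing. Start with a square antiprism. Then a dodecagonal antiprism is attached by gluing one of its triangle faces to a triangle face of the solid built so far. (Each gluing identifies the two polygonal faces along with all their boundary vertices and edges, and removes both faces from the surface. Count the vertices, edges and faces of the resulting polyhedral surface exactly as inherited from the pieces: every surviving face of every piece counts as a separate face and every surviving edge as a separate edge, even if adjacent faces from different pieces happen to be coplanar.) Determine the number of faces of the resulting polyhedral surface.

34

A square antiprism: V=8, E=16, F=10.
Attach a dodecagonal antiprism (V=24, E=48, F=26) along a 3-gon: merge 3 vertices and 3 edges, delete both glued faces → V=29, E=61, F=34.
Check: V − E + F = 29 − 61 + 34 = 2.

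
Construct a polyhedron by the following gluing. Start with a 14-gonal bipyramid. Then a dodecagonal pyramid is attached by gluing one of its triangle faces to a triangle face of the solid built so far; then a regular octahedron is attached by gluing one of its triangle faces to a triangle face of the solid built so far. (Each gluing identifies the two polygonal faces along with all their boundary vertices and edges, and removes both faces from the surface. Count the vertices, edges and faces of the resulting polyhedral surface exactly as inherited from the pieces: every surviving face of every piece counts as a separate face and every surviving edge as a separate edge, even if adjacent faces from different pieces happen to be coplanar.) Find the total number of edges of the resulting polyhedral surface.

72

A 14-gonal bipyramid: V=16, E=42, F=28.
Attach a dodecagonal pyramid (V=13, E=24, F=13) along a 3-gon: merge 3 vertices and 3 edges, delete both glued faces → V=26, E=63, F=39.
Attach a regular octahedron (V=6, E=12, F=8) along a 3-gon: merge 3 vertices and 3 edges, delete both glued faces → V=29, E=72, F=45.
Check: V − E + F = 29 − 72 + 45 = 2.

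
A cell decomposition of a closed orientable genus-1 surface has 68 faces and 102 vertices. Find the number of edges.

For a closed orientable surface of genus 1, χ = 2 − 2·1 = 0.
E = V + F − (0) = 102 + 68 − (0) = 170.

170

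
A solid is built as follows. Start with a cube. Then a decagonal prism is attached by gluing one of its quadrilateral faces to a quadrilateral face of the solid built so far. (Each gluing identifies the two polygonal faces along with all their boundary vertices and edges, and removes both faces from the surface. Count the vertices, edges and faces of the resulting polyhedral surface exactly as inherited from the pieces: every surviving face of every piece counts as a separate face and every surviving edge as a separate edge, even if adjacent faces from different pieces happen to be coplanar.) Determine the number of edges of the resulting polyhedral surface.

38

A cube: V=8, E=12, F=6.
Attach a decagonal prism (V=20, E=30, F=12) along a 4-gon: merge 4 vertices and 4 edges, delete both glued faces → V=24, E=38, F=16.
Check: V − E + F = 24 − 38 + 16 = 2.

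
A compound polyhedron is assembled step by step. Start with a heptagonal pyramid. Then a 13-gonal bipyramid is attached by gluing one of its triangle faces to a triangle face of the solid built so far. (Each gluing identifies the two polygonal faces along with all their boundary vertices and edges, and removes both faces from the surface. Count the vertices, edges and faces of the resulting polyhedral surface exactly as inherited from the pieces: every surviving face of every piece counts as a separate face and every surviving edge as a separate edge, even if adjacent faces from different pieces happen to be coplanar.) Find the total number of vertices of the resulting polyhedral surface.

A heptagonal pyramid: V=8, E=14, F=8.
Attach a 13-gonal bipyramid (V=15, E=39, F=26) along a 3-gon: merge 3 vertices and 3 edges, delete both glued faces → V=20, E=50, F=32.
Check: V − E + F = 20 − 50 + 32 = 2.

20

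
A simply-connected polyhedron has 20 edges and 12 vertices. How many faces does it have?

10

Here V − E + F = 2.
F = 2 − V + E = 2 − 12 + 20 = 10.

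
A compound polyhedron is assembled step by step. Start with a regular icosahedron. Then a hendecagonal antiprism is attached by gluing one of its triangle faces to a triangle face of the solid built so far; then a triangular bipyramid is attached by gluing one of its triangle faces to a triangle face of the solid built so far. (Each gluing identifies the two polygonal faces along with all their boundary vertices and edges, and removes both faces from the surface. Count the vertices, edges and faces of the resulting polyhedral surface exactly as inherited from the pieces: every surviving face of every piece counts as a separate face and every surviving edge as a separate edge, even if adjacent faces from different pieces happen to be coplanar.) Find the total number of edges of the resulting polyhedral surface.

A regular icosahedron: V=12, E=30, F=20.
Attach a hendecagonal antiprism (V=22, E=44, F=24) along a 3-gon: merge 3 vertices and 3 edges, delete both glued faces → V=31, E=71, F=42.
Attach a triangular bipyramid (V=5, E=9, F=6) along a 3-gon: merge 3 vertices and 3 edges, delete both glued faces → V=33, E=77, F=46.
Check: V − E + F = 33 − 77 + 46 = 2.

77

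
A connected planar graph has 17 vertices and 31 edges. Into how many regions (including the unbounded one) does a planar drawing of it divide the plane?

Euler's formula for a connected plane graph: V − E + F = 2, so F = 2 − 17 + 31 = 16.

16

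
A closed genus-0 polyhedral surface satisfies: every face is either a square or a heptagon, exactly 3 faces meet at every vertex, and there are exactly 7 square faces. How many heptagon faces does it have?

Let x be the number of heptagons; then F = 7 + x.
Edge–face incidences: 2E = 4·7 + 7·x = 28 + 7x.
Every vertex has degree 3, so 3V = 2E.
Euler: V − E + F = 2 ⇒ (2E)/3 − E + (7 + x) = 2.
Multiply by 6: 2·(2E) − 3·(2E) + 6·(7 + x) = 12, i.e. 42 + 6x − (28 + 7x) = 12.
Collecting terms: −x + 14 = 12, so −x = −2, so x = 2.
Then 2E = 28 + 7·2 = 42, so E = 21, V = 2E/3 = 14, F = 7 + 2 = 9.

2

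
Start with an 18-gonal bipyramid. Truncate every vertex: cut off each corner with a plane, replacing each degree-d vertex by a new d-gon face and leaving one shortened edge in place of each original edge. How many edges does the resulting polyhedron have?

162

The base solid has V = 20, E = 54, F = 36.
Truncation replaces each original edge-end by a new vertex, so V′ = 2E = 108.
Each original edge survives, and each old vertex of degree d contributes d new edges; summing degrees gives Σd = 2E, so E′ = E + 2E = 3E = 162.
Each original face survives and each original vertex becomes one new face: F′ = F + V = 56.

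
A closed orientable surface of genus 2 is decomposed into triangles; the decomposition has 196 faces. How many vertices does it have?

96

χ = 2 − 2·2 = -2, and every face is a triangle so 3F = 2E.
E = 3·196/2 = 294. Then V = -2 + E − F = -2 + 294 − 196 = 96.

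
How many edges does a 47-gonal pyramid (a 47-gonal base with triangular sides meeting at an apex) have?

94

A pyramid on an n-gon base has one n-gon and n triangles: V = 47 + 1 = 48, E = 2·47 = 94, F = 47 + 1 = 48.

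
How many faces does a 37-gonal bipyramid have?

74

A bipyramid over an n-gon has 2n triangular faces and n + 2 vertices: V = 37 + 2 = 39, E = 3·37 = 111, F = 2·37 = 74.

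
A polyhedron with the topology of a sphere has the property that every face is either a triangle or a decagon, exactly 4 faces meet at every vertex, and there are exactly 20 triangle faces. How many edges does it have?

Let x be the number of decagons; then F = 20 + x.
Edge–face incidences: 2E = 3·20 + 10·x = 60 + 10x.
Every vertex has degree 4, so 4V = 2E.
Euler: V − E + F = 2 ⇒ (2E)/4 − E + (20 + x) = 2.
Multiply by 8: 2·(2E) − 4·(2E) + 8·(20 + x) = 16, i.e. 160 + 8x − 2·(60 + 10x) = 16.
Collecting terms: −12x + 40 = 16, so −12x = −24, so x = 2.
Then 2E = 60 + 10·2 = 80, so E = 40, V = 2E/4 = 20, F = 20 + 2 = 22.

40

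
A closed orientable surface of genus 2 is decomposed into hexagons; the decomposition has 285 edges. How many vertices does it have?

188

χ = 2 − 2·2 = -2, and every face is a hexagon so 6F = 2E.
F = 2E/6 = 95. Then V = -2 + E − F = -2 + 285 − 95 = 188.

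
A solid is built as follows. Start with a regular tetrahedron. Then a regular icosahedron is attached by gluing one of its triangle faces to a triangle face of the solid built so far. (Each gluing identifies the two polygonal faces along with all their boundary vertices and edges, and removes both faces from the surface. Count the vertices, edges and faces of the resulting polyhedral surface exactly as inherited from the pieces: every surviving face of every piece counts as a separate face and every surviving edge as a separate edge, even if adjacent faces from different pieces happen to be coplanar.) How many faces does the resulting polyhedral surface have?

A regular tetrahedron: V=4, E=6, F=4.
Attach a regular icosahedron (V=12, E=30, F=20) along a 3-gon: merge 3 vertices and 3 edges, delete both glued faces → V=13, E=33, F=22.
Check: V − E + F = 13 − 33 + 22 = 2.

22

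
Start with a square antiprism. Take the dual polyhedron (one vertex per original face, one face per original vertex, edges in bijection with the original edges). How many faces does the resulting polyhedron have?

The base solid has V = 8, E = 16, F = 10.
The dual swaps V and F and preserves E: V′ = F = 10, E′ = E = 16, F′ = V = 8.

8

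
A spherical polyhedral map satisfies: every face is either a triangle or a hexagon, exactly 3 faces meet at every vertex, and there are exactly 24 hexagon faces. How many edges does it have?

Let x be the number of triangles; then F = 24 + x.
Edge–face incidences: 2E = 6·24 + 3·x = 144 + 3x.
Every vertex has degree 3, so 3V = 2E.
Euler: V − E + F = 2 ⇒ (2E)/3 − E + (24 + x) = 2.
Multiply by 6: 2·(2E) − 3·(2E) + 6·(24 + x) = 12, i.e. 144 + 6x − (144 + 3x) = 12.
Collecting terms: 3x = 12, so x = 4.
Then 2E = 144 + 3·4 = 156, so E = 78, V = 2E/3 = 52, F = 24 + 4 = 28.

78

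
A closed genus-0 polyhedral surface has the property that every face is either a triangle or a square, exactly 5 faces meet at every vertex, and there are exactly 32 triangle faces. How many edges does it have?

60

Let x be the number of squares; then F = 32 + x.
Edge–face incidences: 2E = 3·32 + 4·x = 96 + 4x.
Every vertex has degree 5, so 5V = 2E.
Euler: V − E + F = 2 ⇒ (2E)/5 − E + (32 + x) = 2.
Multiply by 10: 2·(2E) − 5·(2E) + 10·(32 + x) = 20, i.e. 320 + 10x − 3·(96 + 4x) = 20.
Collecting terms: −2x + 32 = 20, so −2x = −12, so x = 6.
Then 2E = 96 + 4·6 = 120, so E = 60, V = 2E/5 = 24, F = 32 + 6 = 38.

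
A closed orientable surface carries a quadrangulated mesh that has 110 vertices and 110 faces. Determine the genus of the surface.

1

Every face is a square, so 2E = 4·110 = 440, giving E = 220.
χ = V − E + F = 110 − 220 + 110 = 0.
For a closed orientable surface χ = 2 − 2g, so g = (2 − (0))/2 = 1.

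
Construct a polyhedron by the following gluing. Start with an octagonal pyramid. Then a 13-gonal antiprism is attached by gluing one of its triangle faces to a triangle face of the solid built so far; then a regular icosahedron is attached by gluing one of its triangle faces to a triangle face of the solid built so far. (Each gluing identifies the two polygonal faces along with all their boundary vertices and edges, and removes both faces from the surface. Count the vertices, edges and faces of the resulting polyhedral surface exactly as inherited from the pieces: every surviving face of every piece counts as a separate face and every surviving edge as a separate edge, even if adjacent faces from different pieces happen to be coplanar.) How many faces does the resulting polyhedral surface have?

53

An octagonal pyramid: V=9, E=16, F=9.
Attach a 13-gonal antiprism (V=26, E=52, F=28) along a 3-gon: merge 3 vertices and 3 edges, delete both glued faces → V=32, E=65, F=35.
Attach a regular icosahedron (V=12, E=30, F=20) along a 3-gon: merge 3 vertices and 3 edges, delete both glued faces → V=41, E=92, F=53.
Check: V − E + F = 41 − 92 + 53 = 2.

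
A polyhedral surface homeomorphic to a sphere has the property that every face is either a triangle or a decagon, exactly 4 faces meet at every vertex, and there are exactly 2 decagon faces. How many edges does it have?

Let x be the number of triangles; then F = 2 + x.
Edge–face incidences: 2E = 10·2 + 3·x = 20 + 3x.
Every vertex has degree 4, so 4V = 2E.
Euler: V − E + F = 2 ⇒ (2E)/4 − E + (2 + x) = 2.
Multiply by 8: 2·(2E) − 4·(2E) + 8·(2 + x) = 16, i.e. 16 + 8x − 2·(20 + 3x) = 16.
Collecting terms: 2x − 24 = 16, so 2x = 40, so x = 20.
Then 2E = 20 + 3·20 = 80, so E = 40, V = 2E/4 = 20, F = 2 + 20 = 22.

40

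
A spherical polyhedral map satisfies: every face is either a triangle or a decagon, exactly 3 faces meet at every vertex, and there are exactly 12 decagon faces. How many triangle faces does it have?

20

Let x be the number of triangles; then F = 12 + x.
Edge–face incidences: 2E = 10·12 + 3·x = 120 + 3x.
Every vertex has degree 3, so 3V = 2E.
Euler: V − E + F = 2 ⇒ (2E)/3 − E + (12 + x) = 2.
Multiply by 6: 2·(2E) − 3·(2E) + 6·(12 + x) = 12, i.e. 72 + 6x − (120 + 3x) = 12.
Collecting terms: 3x − 48 = 12, so 3x = 60, so x = 20.
Then 2E = 120 + 3·20 = 180, so E = 90, V = 2E/3 = 60, F = 12 + 20 = 32.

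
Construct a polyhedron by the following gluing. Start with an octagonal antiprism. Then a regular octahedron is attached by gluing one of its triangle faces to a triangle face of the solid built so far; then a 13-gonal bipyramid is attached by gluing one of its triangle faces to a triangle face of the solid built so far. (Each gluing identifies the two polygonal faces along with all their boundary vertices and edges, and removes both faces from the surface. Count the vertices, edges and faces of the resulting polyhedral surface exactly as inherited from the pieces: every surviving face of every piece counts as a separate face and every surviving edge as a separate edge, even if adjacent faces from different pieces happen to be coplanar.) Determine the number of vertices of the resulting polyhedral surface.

31

An octagonal antiprism: V=16, E=32, F=18.
Attach a regular octahedron (V=6, E=12, F=8) along a 3-gon: merge 3 vertices and 3 edges, delete both glued faces → V=19, E=41, F=24.
Attach a 13-gonal bipyramid (V=15, E=39, F=26) along a 3-gon: merge 3 vertices and 3 edges, delete both glued faces → V=31, E=77, F=48.
Check: V − E + F = 31 − 77 + 48 = 2.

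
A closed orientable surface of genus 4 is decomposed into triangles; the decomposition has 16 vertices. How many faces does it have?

44

χ = 2 − 2·4 = -6, and every face is a triangle so 3F = 2E.
V − E + F = -6 with E = 3F/2 gives 16 − (3/2 − 1)·F = -6, so F = 44 and E = 66.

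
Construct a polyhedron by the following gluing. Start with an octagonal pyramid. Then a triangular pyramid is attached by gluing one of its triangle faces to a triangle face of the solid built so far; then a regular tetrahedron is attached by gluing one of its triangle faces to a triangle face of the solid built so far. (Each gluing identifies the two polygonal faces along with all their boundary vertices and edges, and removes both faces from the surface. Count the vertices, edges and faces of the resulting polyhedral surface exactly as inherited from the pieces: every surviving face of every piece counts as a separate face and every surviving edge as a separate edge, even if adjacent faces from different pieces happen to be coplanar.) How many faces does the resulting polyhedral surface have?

13

An octagonal pyramid: V=9, E=16, F=9.
Attach a triangular pyramid (V=4, E=6, F=4) along a 3-gon: merge 3 vertices and 3 edges, delete both glued faces → V=10, E=19, F=11.
Attach a regular tetrahedron (V=4, E=6, F=4) along a 3-gon: merge 3 vertices and 3 edges, delete both glued faces → V=11, E=22, F=13.
Check: V − E + F = 11 − 22 + 13 = 2.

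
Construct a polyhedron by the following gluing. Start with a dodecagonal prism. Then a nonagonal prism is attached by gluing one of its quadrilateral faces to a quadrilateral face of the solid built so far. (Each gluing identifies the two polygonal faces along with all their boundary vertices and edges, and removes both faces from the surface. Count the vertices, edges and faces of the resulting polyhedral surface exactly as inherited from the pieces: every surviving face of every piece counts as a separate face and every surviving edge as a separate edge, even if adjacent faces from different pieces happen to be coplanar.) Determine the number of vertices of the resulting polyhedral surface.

38

A dodecagonal prism: V=24, E=36, F=14.
Attach a nonagonal prism (V=18, E=27, F=11) along a 4-gon: merge 4 vertices and 4 edges, delete both glued faces → V=38, E=59, F=23.
Check: V − E + F = 38 − 59 + 23 = 2.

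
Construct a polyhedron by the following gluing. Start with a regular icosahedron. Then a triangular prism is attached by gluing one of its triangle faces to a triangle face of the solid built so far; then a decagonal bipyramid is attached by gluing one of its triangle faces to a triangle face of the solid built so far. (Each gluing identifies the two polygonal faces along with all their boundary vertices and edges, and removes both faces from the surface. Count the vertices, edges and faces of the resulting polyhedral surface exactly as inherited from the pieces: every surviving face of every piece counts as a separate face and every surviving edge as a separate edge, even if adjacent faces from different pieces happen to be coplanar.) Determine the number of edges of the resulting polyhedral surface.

63

A regular icosahedron: V=12, E=30, F=20.
Attach a triangular prism (V=6, E=9, F=5) along a 3-gon: merge 3 vertices and 3 edges, delete both glued faces → V=15, E=36, F=23.
Attach a decagonal bipyramid (V=12, E=30, F=20) along a 3-gon: merge 3 vertices and 3 edges, delete both glued faces → V=24, E=63, F=41.
Check: V − E + F = 24 − 63 + 41 = 2.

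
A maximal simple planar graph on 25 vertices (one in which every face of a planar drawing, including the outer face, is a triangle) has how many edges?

In a plane triangulation 3F = 2E and V − E + F = 2, so E = 3V − 6 = 3·25 − 6 = 69.

69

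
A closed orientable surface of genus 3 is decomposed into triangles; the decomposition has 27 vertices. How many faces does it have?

62

χ = 2 − 2·3 = -4, and every face is a triangle so 3F = 2E.
V − E + F = -4 with E = 3F/2 gives 27 − (3/2 − 1)·F = -4, so F = 62 and E = 93.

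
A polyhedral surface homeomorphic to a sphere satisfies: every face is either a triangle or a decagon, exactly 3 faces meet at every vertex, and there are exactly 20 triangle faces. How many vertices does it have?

60

Let x be the number of decagons; then F = 20 + x.
Edge–face incidences: 2E = 3·20 + 10·x = 60 + 10x.
Every vertex has degree 3, so 3V = 2E.
Euler: V − E + F = 2 ⇒ (2E)/3 − E + (20 + x) = 2.
Multiply by 6: 2·(2E) − 3·(2E) + 6·(20 + x) = 12, i.e. 120 + 6x − (60 + 10x) = 12.
Collecting terms: −4x + 60 = 12, so −4x = −48, so x = 12.
Then 2E = 60 + 10·12 = 180, so E = 90, V = 2E/3 = 60, F = 20 + 12 = 32.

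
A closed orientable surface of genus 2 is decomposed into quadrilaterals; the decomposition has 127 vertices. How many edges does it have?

χ = 2 − 2·2 = -2, and every face is a square so 4F = 2E.
V − E + F = -2 with E = 4F/2 gives 127 − (4/2 − 1)·F = -2, so F = 129 and E = 258.

258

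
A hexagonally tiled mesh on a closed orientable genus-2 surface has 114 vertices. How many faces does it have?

58

χ = 2 − 2·2 = -2, and every face is a hexagon so 6F = 2E.
V − E + F = -2 with E = 6F/2 gives 114 − (6/2 − 1)·F = -2, so F = 58 and E = 174.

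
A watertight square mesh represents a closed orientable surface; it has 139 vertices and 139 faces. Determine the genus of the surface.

1

Every face is a square, so 2E = 4·139 = 556, giving E = 278.
χ = V − E + F = 139 − 278 + 139 = 0.
For a closed orientable surface χ = 2 − 2g, so g = (2 − (0))/2 = 1.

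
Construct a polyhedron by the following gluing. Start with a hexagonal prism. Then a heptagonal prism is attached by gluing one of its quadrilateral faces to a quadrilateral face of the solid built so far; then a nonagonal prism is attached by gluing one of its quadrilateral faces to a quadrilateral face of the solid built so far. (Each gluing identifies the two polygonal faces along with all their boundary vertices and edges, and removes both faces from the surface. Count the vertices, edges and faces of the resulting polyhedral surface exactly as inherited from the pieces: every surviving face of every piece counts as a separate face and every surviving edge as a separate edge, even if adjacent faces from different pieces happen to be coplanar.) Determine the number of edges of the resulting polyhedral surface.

58

A hexagonal prism: V=12, E=18, F=8.
Attach a heptagonal prism (V=14, E=21, F=9) along a 4-gon: merge 4 vertices and 4 edges, delete both glued faces → V=22, E=35, F=15.
Attach a nonagonal prism (V=18, E=27, F=11) along a 4-gon: merge 4 vertices and 4 edges, delete both glued faces → V=36, E=58, F=24.
Check: V − E + F = 36 − 58 + 24 = 2.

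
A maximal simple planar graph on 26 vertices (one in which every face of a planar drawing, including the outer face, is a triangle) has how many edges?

In a plane triangulation 3F = 2E and V − E + F = 2, so E = 3V − 6 = 3·26 − 6 = 72.

72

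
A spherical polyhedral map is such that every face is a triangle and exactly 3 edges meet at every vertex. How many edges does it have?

6

Each face has 3 edges and each edge borders two faces, so 2E = 3F.
Each vertex has degree 3, so 3V = 2E and hence V = 3F/3.
Euler: V − E + F = 2 ⇒ (3F/3) − (3F/2) + F = 2.
Multiply by 6: (6 − 9 + 6)F = 12, i.e. 3F = 12.
So F = 4, E = 3·4/2 = 6, V = 3·4/3 = 4.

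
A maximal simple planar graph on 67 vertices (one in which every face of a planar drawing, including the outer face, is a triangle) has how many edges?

195

In a plane triangulation 3F = 2E and V − E + F = 2, so E = 3V − 6 = 3·67 − 6 = 195.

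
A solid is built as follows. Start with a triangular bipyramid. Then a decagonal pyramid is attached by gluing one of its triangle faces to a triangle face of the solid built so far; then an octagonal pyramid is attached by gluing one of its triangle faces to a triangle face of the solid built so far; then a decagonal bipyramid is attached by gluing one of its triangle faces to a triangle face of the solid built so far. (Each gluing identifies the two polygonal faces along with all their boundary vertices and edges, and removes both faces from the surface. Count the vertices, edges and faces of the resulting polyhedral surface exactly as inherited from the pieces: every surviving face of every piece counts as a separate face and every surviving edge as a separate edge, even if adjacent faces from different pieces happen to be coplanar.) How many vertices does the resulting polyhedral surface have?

28

A triangular bipyramid: V=5, E=9, F=6.
Attach a decagonal pyramid (V=11, E=20, F=11) along a 3-gon: merge 3 vertices and 3 edges, delete both glued faces → V=13, E=26, F=15.
Attach an octagonal pyramid (V=9, E=16, F=9) along a 3-gon: merge 3 vertices and 3 edges, delete both glued faces → V=19, E=39, F=22.
Attach a decagonal bipyramid (V=12, E=30, F=20) along a 3-gon: merge 3 vertices and 3 edges, delete both glued faces → V=28, E=66, F=40.
Check: V − E + F = 28 − 66 + 40 = 2.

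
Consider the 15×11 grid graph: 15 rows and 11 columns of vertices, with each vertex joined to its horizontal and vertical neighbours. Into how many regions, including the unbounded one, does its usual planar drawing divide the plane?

The grid has V = 15·11 = 165 vertices and E = 15·10 + 11·14 = 304 edges.
F = 2 − V + E = 2 − 165 + 304 = 141.

141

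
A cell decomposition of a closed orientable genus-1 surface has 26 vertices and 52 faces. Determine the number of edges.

For a closed orientable surface of genus 1, χ = 2 − 2·1 = 0.
E = V + F − (0) = 26 + 52 − (0) = 78.

78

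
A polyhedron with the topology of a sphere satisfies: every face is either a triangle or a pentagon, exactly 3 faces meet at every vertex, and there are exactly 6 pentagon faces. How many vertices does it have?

12

Let x be the number of triangles; then F = 6 + x.
Edge–face incidences: 2E = 5·6 + 3·x = 30 + 3x.
Every vertex has degree 3, so 3V = 2E.
Euler: V − E + F = 2 ⇒ (2E)/3 − E + (6 + x) = 2.
Multiply by 6: 2·(2E) − 3·(2E) + 6·(6 + x) = 12, i.e. 36 + 6x − (30 + 3x) = 12.
Collecting terms: 3x + 6 = 12, so 3x = 6, so x = 2.
Then 2E = 30 + 3·2 = 36, so E = 18, V = 2E/3 = 12, F = 6 + 2 = 8.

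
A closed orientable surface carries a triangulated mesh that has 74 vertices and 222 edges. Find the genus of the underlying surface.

1

Every face is a triangle and each edge borders two faces, so 3F = 2·222, giving F = 148.
χ = V − E + F = 74 − 222 + 148 = 0.
For a closed orientable surface χ = 2 − 2g, so g = (2 − (0))/2 = 1.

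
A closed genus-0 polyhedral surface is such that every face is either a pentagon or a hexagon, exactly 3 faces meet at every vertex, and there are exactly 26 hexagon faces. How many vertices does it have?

Let x be the number of pentagons; then F = 26 + x.
Edge–face incidences: 2E = 6·26 + 5·x = 156 + 5x.
Every vertex has degree 3, so 3V = 2E.
Euler: V − E + F = 2 ⇒ (2E)/3 − E + (26 + x) = 2.
Multiply by 6: 2·(2E) − 3·(2E) + 6·(26 + x) = 12, i.e. 156 + 6x − (156 + 5x) = 12.
Collecting terms: x = 12.
Then 2E = 156 + 5·12 = 216, so E = 108, V = 2E/3 = 72, F = 26 + 12 = 38.

72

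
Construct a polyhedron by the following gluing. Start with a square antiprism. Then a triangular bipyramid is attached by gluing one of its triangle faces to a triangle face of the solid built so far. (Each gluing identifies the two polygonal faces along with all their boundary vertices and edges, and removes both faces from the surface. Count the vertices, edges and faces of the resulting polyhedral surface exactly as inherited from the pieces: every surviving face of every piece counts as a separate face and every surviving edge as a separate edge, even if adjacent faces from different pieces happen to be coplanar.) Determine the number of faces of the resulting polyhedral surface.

14

A square antiprism: V=8, E=16, F=10.
Attach a triangular bipyramid (V=5, E=9, F=6) along a 3-gon: merge 3 vertices and 3 edges, delete both glued faces → V=10, E=22, F=14.
Check: V − E + F = 10 − 22 + 14 = 2.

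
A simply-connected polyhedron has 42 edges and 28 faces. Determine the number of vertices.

Here V − E + F = 2.
V = 2 + E − F = 2 + 42 − 28 = 16.

16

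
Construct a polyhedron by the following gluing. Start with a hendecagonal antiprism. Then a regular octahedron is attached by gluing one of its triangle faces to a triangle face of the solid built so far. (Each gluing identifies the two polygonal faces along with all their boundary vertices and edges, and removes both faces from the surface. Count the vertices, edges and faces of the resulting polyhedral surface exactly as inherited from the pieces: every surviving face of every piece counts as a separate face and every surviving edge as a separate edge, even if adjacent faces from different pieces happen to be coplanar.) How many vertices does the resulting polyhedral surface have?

25

A hendecagonal antiprism: V=22, E=44, F=24.
Attach a regular octahedron (V=6, E=12, F=8) along a 3-gon: merge 3 vertices and 3 edges, delete both glued faces → V=25, E=53, F=30.
Check: V − E + F = 25 − 53 + 30 = 2.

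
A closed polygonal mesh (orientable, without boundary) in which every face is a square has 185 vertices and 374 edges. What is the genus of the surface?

2

Every face is a square and each edge borders two faces, so 4F = 2·374, giving F = 187.
χ = V − E + F = 185 − 374 + 187 = -2.
For a closed orientable surface χ = 2 − 2g, so g = (2 − (-2))/2 = 2.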